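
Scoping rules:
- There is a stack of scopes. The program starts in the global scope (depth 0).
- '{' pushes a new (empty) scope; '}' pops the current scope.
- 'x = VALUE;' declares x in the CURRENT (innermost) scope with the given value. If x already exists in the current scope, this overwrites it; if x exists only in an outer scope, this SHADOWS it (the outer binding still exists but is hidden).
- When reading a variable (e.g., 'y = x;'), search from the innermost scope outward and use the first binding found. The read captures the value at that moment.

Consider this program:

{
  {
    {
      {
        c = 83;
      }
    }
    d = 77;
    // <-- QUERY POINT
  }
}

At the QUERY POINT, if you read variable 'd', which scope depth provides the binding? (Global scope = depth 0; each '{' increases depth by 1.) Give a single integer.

Answer: 2

Derivation:
Step 1: enter scope (depth=1)
Step 2: enter scope (depth=2)
Step 3: enter scope (depth=3)
Step 4: enter scope (depth=4)
Step 5: declare c=83 at depth 4
Step 6: exit scope (depth=3)
Step 7: exit scope (depth=2)
Step 8: declare d=77 at depth 2
Visible at query point: d=77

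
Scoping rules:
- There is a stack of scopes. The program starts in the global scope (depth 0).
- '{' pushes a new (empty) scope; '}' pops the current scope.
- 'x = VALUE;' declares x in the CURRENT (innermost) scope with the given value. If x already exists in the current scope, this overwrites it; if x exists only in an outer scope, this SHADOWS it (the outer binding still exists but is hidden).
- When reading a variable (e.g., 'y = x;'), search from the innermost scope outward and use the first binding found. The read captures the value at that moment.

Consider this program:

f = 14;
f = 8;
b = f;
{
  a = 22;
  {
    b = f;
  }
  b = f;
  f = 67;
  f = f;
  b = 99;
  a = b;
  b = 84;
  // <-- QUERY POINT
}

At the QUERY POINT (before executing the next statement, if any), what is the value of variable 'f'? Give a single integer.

Step 1: declare f=14 at depth 0
Step 2: declare f=8 at depth 0
Step 3: declare b=(read f)=8 at depth 0
Step 4: enter scope (depth=1)
Step 5: declare a=22 at depth 1
Step 6: enter scope (depth=2)
Step 7: declare b=(read f)=8 at depth 2
Step 8: exit scope (depth=1)
Step 9: declare b=(read f)=8 at depth 1
Step 10: declare f=67 at depth 1
Step 11: declare f=(read f)=67 at depth 1
Step 12: declare b=99 at depth 1
Step 13: declare a=(read b)=99 at depth 1
Step 14: declare b=84 at depth 1
Visible at query point: a=99 b=84 f=67

Answer: 67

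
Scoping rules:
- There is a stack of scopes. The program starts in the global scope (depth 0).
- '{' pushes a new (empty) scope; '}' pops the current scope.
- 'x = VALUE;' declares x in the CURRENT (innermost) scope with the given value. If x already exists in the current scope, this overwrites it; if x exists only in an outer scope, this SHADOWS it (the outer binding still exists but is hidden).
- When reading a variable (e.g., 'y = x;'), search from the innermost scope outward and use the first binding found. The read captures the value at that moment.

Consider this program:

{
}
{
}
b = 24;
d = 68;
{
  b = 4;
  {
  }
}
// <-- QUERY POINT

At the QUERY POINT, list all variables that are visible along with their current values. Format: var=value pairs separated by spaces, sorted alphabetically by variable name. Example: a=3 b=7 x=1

Answer: b=24 d=68

Derivation:
Step 1: enter scope (depth=1)
Step 2: exit scope (depth=0)
Step 3: enter scope (depth=1)
Step 4: exit scope (depth=0)
Step 5: declare b=24 at depth 0
Step 6: declare d=68 at depth 0
Step 7: enter scope (depth=1)
Step 8: declare b=4 at depth 1
Step 9: enter scope (depth=2)
Step 10: exit scope (depth=1)
Step 11: exit scope (depth=0)
Visible at query point: b=24 d=68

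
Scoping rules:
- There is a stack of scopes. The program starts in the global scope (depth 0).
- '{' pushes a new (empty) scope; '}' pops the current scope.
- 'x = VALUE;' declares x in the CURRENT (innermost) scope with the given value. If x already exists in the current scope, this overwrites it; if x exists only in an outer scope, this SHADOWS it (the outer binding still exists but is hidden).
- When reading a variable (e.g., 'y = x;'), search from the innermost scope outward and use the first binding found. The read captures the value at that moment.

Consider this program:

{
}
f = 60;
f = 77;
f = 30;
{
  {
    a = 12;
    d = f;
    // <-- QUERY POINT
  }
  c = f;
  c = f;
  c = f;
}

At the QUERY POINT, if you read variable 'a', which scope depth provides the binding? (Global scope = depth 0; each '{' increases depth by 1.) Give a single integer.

Step 1: enter scope (depth=1)
Step 2: exit scope (depth=0)
Step 3: declare f=60 at depth 0
Step 4: declare f=77 at depth 0
Step 5: declare f=30 at depth 0
Step 6: enter scope (depth=1)
Step 7: enter scope (depth=2)
Step 8: declare a=12 at depth 2
Step 9: declare d=(read f)=30 at depth 2
Visible at query point: a=12 d=30 f=30

Answer: 2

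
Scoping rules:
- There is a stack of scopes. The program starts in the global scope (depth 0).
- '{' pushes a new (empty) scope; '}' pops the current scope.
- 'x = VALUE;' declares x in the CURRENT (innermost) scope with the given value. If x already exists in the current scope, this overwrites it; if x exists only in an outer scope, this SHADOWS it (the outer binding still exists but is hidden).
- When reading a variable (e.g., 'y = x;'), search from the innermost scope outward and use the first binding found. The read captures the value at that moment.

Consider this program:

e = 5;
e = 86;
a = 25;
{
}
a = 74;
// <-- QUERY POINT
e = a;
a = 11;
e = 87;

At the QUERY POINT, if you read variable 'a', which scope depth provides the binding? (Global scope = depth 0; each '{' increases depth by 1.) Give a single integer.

Answer: 0

Derivation:
Step 1: declare e=5 at depth 0
Step 2: declare e=86 at depth 0
Step 3: declare a=25 at depth 0
Step 4: enter scope (depth=1)
Step 5: exit scope (depth=0)
Step 6: declare a=74 at depth 0
Visible at query point: a=74 e=86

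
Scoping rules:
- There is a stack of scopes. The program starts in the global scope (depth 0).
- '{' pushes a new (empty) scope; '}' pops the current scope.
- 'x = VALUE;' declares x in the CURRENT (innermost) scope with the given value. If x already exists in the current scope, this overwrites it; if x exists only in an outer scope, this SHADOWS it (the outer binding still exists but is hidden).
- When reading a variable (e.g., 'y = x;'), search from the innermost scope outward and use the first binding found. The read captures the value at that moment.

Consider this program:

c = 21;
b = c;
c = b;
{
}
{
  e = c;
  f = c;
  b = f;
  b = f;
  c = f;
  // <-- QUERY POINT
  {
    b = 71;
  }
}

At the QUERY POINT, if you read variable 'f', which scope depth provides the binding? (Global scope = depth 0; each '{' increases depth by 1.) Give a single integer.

Step 1: declare c=21 at depth 0
Step 2: declare b=(read c)=21 at depth 0
Step 3: declare c=(read b)=21 at depth 0
Step 4: enter scope (depth=1)
Step 5: exit scope (depth=0)
Step 6: enter scope (depth=1)
Step 7: declare e=(read c)=21 at depth 1
Step 8: declare f=(read c)=21 at depth 1
Step 9: declare b=(read f)=21 at depth 1
Step 10: declare b=(read f)=21 at depth 1
Step 11: declare c=(read f)=21 at depth 1
Visible at query point: b=21 c=21 e=21 f=21

Answer: 1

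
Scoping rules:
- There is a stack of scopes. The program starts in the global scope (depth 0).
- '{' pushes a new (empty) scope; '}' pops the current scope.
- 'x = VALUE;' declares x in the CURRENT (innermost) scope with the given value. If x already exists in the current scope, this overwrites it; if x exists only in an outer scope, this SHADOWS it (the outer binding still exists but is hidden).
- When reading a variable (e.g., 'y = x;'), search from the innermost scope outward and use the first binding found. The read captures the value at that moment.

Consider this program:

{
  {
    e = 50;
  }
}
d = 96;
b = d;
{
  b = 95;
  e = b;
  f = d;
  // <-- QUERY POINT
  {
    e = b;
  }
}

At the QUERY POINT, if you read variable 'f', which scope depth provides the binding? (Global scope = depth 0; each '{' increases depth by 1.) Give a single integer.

Answer: 1

Derivation:
Step 1: enter scope (depth=1)
Step 2: enter scope (depth=2)
Step 3: declare e=50 at depth 2
Step 4: exit scope (depth=1)
Step 5: exit scope (depth=0)
Step 6: declare d=96 at depth 0
Step 7: declare b=(read d)=96 at depth 0
Step 8: enter scope (depth=1)
Step 9: declare b=95 at depth 1
Step 10: declare e=(read b)=95 at depth 1
Step 11: declare f=(read d)=96 at depth 1
Visible at query point: b=95 d=96 e=95 f=96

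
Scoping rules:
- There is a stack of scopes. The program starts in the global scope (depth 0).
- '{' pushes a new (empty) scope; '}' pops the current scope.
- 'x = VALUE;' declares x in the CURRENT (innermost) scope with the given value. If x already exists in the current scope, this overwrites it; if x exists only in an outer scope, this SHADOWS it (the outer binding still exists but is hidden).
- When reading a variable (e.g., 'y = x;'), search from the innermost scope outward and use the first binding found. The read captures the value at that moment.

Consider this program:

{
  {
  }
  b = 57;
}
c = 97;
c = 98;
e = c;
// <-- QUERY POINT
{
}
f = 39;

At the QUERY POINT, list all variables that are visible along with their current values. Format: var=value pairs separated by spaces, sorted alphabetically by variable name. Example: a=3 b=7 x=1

Answer: c=98 e=98

Derivation:
Step 1: enter scope (depth=1)
Step 2: enter scope (depth=2)
Step 3: exit scope (depth=1)
Step 4: declare b=57 at depth 1
Step 5: exit scope (depth=0)
Step 6: declare c=97 at depth 0
Step 7: declare c=98 at depth 0
Step 8: declare e=(read c)=98 at depth 0
Visible at query point: c=98 e=98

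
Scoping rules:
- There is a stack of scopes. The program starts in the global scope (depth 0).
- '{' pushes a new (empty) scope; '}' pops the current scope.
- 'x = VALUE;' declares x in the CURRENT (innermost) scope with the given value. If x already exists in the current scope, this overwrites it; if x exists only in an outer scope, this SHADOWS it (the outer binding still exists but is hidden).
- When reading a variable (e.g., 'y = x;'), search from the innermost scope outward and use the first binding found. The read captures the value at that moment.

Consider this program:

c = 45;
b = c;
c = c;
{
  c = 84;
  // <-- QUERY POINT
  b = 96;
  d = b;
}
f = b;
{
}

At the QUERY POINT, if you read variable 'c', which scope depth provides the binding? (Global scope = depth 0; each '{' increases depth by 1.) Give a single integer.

Answer: 1

Derivation:
Step 1: declare c=45 at depth 0
Step 2: declare b=(read c)=45 at depth 0
Step 3: declare c=(read c)=45 at depth 0
Step 4: enter scope (depth=1)
Step 5: declare c=84 at depth 1
Visible at query point: b=45 c=84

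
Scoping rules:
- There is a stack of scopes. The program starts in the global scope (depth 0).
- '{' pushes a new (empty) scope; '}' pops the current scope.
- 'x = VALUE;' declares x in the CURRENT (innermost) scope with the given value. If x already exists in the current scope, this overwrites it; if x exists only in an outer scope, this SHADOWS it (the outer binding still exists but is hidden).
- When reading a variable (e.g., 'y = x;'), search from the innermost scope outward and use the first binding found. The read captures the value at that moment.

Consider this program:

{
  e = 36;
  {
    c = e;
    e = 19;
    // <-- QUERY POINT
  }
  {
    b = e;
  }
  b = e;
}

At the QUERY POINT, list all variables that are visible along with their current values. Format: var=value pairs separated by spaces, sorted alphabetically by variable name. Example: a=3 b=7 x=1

Answer: c=36 e=19

Derivation:
Step 1: enter scope (depth=1)
Step 2: declare e=36 at depth 1
Step 3: enter scope (depth=2)
Step 4: declare c=(read e)=36 at depth 2
Step 5: declare e=19 at depth 2
Visible at query point: c=36 e=19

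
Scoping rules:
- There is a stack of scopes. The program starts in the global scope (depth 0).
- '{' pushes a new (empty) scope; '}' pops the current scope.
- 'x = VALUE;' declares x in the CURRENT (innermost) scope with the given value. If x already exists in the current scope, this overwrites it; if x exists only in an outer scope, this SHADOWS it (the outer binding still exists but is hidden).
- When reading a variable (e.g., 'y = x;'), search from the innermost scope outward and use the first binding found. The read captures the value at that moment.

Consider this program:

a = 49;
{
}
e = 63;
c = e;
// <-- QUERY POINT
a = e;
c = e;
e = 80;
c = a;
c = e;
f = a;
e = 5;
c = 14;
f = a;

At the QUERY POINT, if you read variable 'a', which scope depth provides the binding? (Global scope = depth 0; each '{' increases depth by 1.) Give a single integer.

Answer: 0

Derivation:
Step 1: declare a=49 at depth 0
Step 2: enter scope (depth=1)
Step 3: exit scope (depth=0)
Step 4: declare e=63 at depth 0
Step 5: declare c=(read e)=63 at depth 0
Visible at query point: a=49 c=63 e=63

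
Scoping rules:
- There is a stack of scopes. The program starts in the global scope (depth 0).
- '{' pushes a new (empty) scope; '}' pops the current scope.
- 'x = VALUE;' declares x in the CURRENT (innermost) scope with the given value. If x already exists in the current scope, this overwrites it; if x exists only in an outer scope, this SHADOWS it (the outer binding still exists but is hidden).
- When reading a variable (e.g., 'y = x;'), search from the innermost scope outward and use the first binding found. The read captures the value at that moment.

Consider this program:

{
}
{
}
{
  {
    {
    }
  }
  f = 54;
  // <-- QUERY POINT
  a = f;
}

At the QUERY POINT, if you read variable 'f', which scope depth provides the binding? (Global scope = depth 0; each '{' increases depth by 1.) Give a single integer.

Answer: 1

Derivation:
Step 1: enter scope (depth=1)
Step 2: exit scope (depth=0)
Step 3: enter scope (depth=1)
Step 4: exit scope (depth=0)
Step 5: enter scope (depth=1)
Step 6: enter scope (depth=2)
Step 7: enter scope (depth=3)
Step 8: exit scope (depth=2)
Step 9: exit scope (depth=1)
Step 10: declare f=54 at depth 1
Visible at query point: f=54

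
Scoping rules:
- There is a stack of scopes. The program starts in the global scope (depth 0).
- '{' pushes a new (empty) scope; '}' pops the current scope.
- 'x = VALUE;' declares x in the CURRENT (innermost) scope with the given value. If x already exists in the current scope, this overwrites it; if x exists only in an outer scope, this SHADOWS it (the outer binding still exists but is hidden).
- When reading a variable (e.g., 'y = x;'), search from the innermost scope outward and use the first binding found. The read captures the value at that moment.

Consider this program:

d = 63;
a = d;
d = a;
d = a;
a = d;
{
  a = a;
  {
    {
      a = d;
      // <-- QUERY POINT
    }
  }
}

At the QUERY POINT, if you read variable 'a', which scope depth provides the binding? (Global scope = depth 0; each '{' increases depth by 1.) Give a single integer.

Answer: 3

Derivation:
Step 1: declare d=63 at depth 0
Step 2: declare a=(read d)=63 at depth 0
Step 3: declare d=(read a)=63 at depth 0
Step 4: declare d=(read a)=63 at depth 0
Step 5: declare a=(read d)=63 at depth 0
Step 6: enter scope (depth=1)
Step 7: declare a=(read a)=63 at depth 1
Step 8: enter scope (depth=2)
Step 9: enter scope (depth=3)
Step 10: declare a=(read d)=63 at depth 3
Visible at query point: a=63 d=63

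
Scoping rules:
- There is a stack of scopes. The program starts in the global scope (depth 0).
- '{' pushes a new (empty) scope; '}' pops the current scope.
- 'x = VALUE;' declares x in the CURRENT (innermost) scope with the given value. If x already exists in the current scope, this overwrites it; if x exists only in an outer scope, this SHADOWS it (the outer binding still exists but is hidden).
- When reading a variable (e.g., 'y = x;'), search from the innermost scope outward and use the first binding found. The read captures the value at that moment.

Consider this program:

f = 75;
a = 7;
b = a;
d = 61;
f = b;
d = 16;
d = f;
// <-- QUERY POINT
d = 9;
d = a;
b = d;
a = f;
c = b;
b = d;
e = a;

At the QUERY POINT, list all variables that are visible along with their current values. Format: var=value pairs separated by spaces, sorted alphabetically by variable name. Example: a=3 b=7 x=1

Step 1: declare f=75 at depth 0
Step 2: declare a=7 at depth 0
Step 3: declare b=(read a)=7 at depth 0
Step 4: declare d=61 at depth 0
Step 5: declare f=(read b)=7 at depth 0
Step 6: declare d=16 at depth 0
Step 7: declare d=(read f)=7 at depth 0
Visible at query point: a=7 b=7 d=7 f=7

Answer: a=7 b=7 d=7 f=7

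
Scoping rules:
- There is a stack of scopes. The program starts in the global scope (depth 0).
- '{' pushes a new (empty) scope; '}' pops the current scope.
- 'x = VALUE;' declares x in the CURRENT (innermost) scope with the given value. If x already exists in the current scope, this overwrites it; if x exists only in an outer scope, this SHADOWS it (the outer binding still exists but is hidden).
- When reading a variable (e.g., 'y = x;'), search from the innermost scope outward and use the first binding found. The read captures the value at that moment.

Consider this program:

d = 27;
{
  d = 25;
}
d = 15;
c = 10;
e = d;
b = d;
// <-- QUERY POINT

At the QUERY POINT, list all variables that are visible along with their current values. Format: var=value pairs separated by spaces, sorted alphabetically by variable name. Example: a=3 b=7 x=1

Step 1: declare d=27 at depth 0
Step 2: enter scope (depth=1)
Step 3: declare d=25 at depth 1
Step 4: exit scope (depth=0)
Step 5: declare d=15 at depth 0
Step 6: declare c=10 at depth 0
Step 7: declare e=(read d)=15 at depth 0
Step 8: declare b=(read d)=15 at depth 0
Visible at query point: b=15 c=10 d=15 e=15

Answer: b=15 c=10 d=15 e=15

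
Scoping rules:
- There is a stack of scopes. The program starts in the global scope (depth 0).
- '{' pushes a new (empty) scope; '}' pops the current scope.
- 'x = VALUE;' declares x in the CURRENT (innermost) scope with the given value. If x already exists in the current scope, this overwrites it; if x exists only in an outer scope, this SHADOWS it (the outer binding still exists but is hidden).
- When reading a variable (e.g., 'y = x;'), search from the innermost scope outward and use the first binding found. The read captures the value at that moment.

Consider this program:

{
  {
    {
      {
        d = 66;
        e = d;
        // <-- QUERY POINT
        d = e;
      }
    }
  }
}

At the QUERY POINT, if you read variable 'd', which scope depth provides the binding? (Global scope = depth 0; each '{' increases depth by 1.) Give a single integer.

Step 1: enter scope (depth=1)
Step 2: enter scope (depth=2)
Step 3: enter scope (depth=3)
Step 4: enter scope (depth=4)
Step 5: declare d=66 at depth 4
Step 6: declare e=(read d)=66 at depth 4
Visible at query point: d=66 e=66

Answer: 4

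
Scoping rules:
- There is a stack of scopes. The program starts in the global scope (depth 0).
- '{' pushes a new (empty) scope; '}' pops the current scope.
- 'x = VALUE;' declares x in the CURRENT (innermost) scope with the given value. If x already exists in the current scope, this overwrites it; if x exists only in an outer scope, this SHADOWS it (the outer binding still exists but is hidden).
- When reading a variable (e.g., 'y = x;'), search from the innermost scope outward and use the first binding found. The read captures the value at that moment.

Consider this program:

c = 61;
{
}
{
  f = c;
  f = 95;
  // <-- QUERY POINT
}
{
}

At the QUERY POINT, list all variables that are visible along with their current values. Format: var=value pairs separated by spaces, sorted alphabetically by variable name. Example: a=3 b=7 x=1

Answer: c=61 f=95

Derivation:
Step 1: declare c=61 at depth 0
Step 2: enter scope (depth=1)
Step 3: exit scope (depth=0)
Step 4: enter scope (depth=1)
Step 5: declare f=(read c)=61 at depth 1
Step 6: declare f=95 at depth 1
Visible at query point: c=61 f=95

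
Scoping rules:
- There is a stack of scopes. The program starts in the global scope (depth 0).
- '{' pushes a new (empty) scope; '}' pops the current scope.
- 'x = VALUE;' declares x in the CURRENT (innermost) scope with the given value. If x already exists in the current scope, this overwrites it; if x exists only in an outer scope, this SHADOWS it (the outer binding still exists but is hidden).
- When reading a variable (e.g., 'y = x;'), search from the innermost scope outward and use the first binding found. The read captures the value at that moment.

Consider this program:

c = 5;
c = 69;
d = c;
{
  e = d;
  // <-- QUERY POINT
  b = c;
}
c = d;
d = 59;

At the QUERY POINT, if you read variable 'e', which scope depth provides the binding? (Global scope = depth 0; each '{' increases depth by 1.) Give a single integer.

Step 1: declare c=5 at depth 0
Step 2: declare c=69 at depth 0
Step 3: declare d=(read c)=69 at depth 0
Step 4: enter scope (depth=1)
Step 5: declare e=(read d)=69 at depth 1
Visible at query point: c=69 d=69 e=69

Answer: 1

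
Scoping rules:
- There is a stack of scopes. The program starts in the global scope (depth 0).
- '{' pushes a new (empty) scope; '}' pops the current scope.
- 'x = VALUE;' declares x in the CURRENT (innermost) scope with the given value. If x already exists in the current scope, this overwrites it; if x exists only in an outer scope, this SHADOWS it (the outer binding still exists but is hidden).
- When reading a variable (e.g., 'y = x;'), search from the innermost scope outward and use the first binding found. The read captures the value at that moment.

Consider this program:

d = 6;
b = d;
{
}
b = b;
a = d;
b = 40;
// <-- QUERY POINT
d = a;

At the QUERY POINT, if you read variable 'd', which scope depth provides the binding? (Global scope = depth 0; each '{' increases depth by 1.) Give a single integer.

Step 1: declare d=6 at depth 0
Step 2: declare b=(read d)=6 at depth 0
Step 3: enter scope (depth=1)
Step 4: exit scope (depth=0)
Step 5: declare b=(read b)=6 at depth 0
Step 6: declare a=(read d)=6 at depth 0
Step 7: declare b=40 at depth 0
Visible at query point: a=6 b=40 d=6

Answer: 0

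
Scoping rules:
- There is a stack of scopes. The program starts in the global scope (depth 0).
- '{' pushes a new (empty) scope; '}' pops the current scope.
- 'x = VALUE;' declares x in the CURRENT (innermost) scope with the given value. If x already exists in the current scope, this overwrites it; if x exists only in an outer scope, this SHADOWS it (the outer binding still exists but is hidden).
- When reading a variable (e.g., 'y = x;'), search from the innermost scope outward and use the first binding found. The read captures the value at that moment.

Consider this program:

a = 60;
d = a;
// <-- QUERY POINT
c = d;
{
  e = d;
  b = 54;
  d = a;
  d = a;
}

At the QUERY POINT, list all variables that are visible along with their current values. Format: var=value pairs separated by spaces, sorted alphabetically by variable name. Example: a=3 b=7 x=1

Step 1: declare a=60 at depth 0
Step 2: declare d=(read a)=60 at depth 0
Visible at query point: a=60 d=60

Answer: a=60 d=60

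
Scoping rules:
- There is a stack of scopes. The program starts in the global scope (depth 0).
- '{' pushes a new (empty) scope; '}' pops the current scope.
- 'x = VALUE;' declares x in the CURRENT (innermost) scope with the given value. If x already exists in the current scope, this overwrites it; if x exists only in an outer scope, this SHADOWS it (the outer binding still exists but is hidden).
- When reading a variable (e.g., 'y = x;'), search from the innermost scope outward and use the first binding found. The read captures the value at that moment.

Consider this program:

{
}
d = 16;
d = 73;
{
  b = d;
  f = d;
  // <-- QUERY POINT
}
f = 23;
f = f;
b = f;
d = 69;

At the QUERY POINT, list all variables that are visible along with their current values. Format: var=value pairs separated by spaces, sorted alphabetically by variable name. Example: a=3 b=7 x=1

Step 1: enter scope (depth=1)
Step 2: exit scope (depth=0)
Step 3: declare d=16 at depth 0
Step 4: declare d=73 at depth 0
Step 5: enter scope (depth=1)
Step 6: declare b=(read d)=73 at depth 1
Step 7: declare f=(read d)=73 at depth 1
Visible at query point: b=73 d=73 f=73

Answer: b=73 d=73 f=73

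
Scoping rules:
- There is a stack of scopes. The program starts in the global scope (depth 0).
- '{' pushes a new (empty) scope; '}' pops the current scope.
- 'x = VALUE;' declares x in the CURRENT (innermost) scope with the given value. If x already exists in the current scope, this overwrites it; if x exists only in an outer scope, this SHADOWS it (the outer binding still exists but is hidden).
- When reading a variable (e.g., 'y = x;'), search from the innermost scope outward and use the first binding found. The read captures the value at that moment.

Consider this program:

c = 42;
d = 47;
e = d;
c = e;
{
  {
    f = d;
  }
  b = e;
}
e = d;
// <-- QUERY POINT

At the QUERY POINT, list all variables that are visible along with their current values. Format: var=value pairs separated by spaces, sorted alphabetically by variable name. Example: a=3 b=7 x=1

Answer: c=47 d=47 e=47

Derivation:
Step 1: declare c=42 at depth 0
Step 2: declare d=47 at depth 0
Step 3: declare e=(read d)=47 at depth 0
Step 4: declare c=(read e)=47 at depth 0
Step 5: enter scope (depth=1)
Step 6: enter scope (depth=2)
Step 7: declare f=(read d)=47 at depth 2
Step 8: exit scope (depth=1)
Step 9: declare b=(read e)=47 at depth 1
Step 10: exit scope (depth=0)
Step 11: declare e=(read d)=47 at depth 0
Visible at query point: c=47 d=47 e=47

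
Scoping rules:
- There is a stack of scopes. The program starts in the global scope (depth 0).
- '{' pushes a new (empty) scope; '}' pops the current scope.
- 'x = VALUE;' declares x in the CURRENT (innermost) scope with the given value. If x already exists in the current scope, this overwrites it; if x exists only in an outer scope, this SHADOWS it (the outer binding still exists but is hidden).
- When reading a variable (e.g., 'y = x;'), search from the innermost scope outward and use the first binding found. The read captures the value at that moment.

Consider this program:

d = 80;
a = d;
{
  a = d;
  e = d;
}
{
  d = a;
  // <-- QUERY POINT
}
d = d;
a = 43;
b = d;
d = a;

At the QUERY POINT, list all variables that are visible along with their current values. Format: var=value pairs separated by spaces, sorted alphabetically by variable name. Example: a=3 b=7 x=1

Step 1: declare d=80 at depth 0
Step 2: declare a=(read d)=80 at depth 0
Step 3: enter scope (depth=1)
Step 4: declare a=(read d)=80 at depth 1
Step 5: declare e=(read d)=80 at depth 1
Step 6: exit scope (depth=0)
Step 7: enter scope (depth=1)
Step 8: declare d=(read a)=80 at depth 1
Visible at query point: a=80 d=80

Answer: a=80 d=80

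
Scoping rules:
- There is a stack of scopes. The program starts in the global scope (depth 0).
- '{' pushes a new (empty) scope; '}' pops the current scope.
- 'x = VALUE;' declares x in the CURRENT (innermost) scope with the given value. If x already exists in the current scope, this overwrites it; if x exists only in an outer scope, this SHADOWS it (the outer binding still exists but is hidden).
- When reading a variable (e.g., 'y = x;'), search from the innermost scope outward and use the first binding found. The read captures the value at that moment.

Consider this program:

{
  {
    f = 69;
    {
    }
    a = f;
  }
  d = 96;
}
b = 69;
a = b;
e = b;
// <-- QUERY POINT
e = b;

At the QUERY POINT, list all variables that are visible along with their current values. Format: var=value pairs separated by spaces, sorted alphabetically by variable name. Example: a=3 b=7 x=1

Answer: a=69 b=69 e=69

Derivation:
Step 1: enter scope (depth=1)
Step 2: enter scope (depth=2)
Step 3: declare f=69 at depth 2
Step 4: enter scope (depth=3)
Step 5: exit scope (depth=2)
Step 6: declare a=(read f)=69 at depth 2
Step 7: exit scope (depth=1)
Step 8: declare d=96 at depth 1
Step 9: exit scope (depth=0)
Step 10: declare b=69 at depth 0
Step 11: declare a=(read b)=69 at depth 0
Step 12: declare e=(read b)=69 at depth 0
Visible at query point: a=69 b=69 e=69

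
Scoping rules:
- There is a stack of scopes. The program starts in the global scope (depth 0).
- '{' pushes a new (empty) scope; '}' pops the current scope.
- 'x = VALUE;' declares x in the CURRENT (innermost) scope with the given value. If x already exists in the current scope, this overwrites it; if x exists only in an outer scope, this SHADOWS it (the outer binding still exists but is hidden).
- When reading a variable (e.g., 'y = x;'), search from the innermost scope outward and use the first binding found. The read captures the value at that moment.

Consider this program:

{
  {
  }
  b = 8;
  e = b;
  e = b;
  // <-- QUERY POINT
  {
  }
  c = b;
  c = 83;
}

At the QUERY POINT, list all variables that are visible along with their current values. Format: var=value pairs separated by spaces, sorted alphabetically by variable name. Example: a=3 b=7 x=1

Answer: b=8 e=8

Derivation:
Step 1: enter scope (depth=1)
Step 2: enter scope (depth=2)
Step 3: exit scope (depth=1)
Step 4: declare b=8 at depth 1
Step 5: declare e=(read b)=8 at depth 1
Step 6: declare e=(read b)=8 at depth 1
Visible at query point: b=8 e=8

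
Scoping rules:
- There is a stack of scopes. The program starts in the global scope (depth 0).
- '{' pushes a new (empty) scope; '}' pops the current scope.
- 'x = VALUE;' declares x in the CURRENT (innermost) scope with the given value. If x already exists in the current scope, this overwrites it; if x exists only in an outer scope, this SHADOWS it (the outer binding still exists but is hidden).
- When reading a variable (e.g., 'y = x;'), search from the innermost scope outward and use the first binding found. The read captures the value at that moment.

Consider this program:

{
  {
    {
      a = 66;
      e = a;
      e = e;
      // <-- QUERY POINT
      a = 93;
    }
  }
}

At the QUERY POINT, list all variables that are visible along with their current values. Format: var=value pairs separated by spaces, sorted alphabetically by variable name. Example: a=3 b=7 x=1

Step 1: enter scope (depth=1)
Step 2: enter scope (depth=2)
Step 3: enter scope (depth=3)
Step 4: declare a=66 at depth 3
Step 5: declare e=(read a)=66 at depth 3
Step 6: declare e=(read e)=66 at depth 3
Visible at query point: a=66 e=66

Answer: a=66 e=66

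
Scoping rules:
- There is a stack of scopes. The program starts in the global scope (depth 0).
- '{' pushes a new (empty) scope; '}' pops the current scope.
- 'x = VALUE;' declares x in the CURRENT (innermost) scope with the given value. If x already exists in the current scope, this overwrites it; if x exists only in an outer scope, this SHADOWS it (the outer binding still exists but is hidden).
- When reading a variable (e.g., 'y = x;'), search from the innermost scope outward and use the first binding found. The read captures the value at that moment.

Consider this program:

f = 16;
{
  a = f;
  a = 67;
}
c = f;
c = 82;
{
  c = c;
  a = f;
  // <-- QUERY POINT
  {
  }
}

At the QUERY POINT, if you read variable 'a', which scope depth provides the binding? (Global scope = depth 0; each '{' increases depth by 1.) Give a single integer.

Answer: 1

Derivation:
Step 1: declare f=16 at depth 0
Step 2: enter scope (depth=1)
Step 3: declare a=(read f)=16 at depth 1
Step 4: declare a=67 at depth 1
Step 5: exit scope (depth=0)
Step 6: declare c=(read f)=16 at depth 0
Step 7: declare c=82 at depth 0
Step 8: enter scope (depth=1)
Step 9: declare c=(read c)=82 at depth 1
Step 10: declare a=(read f)=16 at depth 1
Visible at query point: a=16 c=82 f=16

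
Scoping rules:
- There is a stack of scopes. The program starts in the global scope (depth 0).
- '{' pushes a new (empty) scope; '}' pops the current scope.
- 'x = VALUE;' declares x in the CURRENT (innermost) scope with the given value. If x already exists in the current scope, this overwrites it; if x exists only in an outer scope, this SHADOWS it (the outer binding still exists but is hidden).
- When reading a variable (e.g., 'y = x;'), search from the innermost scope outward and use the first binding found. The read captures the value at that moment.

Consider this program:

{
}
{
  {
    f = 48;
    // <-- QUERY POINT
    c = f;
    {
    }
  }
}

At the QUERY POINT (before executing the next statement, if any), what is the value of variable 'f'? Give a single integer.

Step 1: enter scope (depth=1)
Step 2: exit scope (depth=0)
Step 3: enter scope (depth=1)
Step 4: enter scope (depth=2)
Step 5: declare f=48 at depth 2
Visible at query point: f=48

Answer: 48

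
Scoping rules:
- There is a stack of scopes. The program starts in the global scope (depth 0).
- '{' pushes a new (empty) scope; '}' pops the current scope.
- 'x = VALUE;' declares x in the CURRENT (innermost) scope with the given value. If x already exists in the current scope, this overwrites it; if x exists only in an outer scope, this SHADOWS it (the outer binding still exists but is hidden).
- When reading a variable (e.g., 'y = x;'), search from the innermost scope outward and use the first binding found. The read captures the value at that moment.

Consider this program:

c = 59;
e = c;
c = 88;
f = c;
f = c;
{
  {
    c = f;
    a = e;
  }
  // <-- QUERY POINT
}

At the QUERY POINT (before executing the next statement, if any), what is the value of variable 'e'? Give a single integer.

Step 1: declare c=59 at depth 0
Step 2: declare e=(read c)=59 at depth 0
Step 3: declare c=88 at depth 0
Step 4: declare f=(read c)=88 at depth 0
Step 5: declare f=(read c)=88 at depth 0
Step 6: enter scope (depth=1)
Step 7: enter scope (depth=2)
Step 8: declare c=(read f)=88 at depth 2
Step 9: declare a=(read e)=59 at depth 2
Step 10: exit scope (depth=1)
Visible at query point: c=88 e=59 f=88

Answer: 59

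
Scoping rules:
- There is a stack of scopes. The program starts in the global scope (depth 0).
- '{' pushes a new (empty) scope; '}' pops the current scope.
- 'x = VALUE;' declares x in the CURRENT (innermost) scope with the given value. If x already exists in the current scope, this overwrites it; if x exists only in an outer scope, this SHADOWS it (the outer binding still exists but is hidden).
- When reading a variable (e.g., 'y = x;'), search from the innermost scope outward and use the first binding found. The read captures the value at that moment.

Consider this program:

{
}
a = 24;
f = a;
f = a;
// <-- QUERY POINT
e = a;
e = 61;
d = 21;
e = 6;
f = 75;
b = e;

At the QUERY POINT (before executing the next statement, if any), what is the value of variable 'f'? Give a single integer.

Answer: 24

Derivation:
Step 1: enter scope (depth=1)
Step 2: exit scope (depth=0)
Step 3: declare a=24 at depth 0
Step 4: declare f=(read a)=24 at depth 0
Step 5: declare f=(read a)=24 at depth 0
Visible at query point: a=24 f=24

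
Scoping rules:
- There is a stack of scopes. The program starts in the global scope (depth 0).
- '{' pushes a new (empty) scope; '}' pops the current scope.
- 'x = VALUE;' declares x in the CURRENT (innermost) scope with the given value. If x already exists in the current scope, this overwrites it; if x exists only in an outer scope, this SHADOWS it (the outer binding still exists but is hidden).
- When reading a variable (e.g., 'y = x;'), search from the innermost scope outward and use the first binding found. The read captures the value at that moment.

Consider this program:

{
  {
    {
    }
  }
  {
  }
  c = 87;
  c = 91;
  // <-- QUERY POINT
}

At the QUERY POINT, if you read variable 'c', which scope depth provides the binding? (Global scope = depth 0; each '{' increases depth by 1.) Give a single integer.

Answer: 1

Derivation:
Step 1: enter scope (depth=1)
Step 2: enter scope (depth=2)
Step 3: enter scope (depth=3)
Step 4: exit scope (depth=2)
Step 5: exit scope (depth=1)
Step 6: enter scope (depth=2)
Step 7: exit scope (depth=1)
Step 8: declare c=87 at depth 1
Step 9: declare c=91 at depth 1
Visible at query point: c=91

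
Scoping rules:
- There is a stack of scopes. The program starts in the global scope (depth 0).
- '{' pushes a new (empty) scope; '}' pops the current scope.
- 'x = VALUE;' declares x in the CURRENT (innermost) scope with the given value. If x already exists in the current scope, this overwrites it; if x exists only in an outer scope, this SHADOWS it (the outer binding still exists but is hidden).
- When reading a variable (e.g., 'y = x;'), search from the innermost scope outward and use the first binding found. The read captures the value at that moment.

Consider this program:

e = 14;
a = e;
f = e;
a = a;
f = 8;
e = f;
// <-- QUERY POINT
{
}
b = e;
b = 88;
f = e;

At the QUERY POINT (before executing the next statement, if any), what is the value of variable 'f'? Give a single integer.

Step 1: declare e=14 at depth 0
Step 2: declare a=(read e)=14 at depth 0
Step 3: declare f=(read e)=14 at depth 0
Step 4: declare a=(read a)=14 at depth 0
Step 5: declare f=8 at depth 0
Step 6: declare e=(read f)=8 at depth 0
Visible at query point: a=14 e=8 f=8

Answer: 8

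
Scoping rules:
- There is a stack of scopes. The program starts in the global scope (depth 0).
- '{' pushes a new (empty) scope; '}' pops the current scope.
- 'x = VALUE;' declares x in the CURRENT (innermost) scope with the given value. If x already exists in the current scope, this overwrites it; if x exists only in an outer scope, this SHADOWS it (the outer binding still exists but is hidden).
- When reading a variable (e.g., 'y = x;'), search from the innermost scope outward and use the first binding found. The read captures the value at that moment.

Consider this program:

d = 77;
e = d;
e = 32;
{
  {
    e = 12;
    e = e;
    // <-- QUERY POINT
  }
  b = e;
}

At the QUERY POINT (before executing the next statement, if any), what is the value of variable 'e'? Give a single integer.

Answer: 12

Derivation:
Step 1: declare d=77 at depth 0
Step 2: declare e=(read d)=77 at depth 0
Step 3: declare e=32 at depth 0
Step 4: enter scope (depth=1)
Step 5: enter scope (depth=2)
Step 6: declare e=12 at depth 2
Step 7: declare e=(read e)=12 at depth 2
Visible at query point: d=77 e=12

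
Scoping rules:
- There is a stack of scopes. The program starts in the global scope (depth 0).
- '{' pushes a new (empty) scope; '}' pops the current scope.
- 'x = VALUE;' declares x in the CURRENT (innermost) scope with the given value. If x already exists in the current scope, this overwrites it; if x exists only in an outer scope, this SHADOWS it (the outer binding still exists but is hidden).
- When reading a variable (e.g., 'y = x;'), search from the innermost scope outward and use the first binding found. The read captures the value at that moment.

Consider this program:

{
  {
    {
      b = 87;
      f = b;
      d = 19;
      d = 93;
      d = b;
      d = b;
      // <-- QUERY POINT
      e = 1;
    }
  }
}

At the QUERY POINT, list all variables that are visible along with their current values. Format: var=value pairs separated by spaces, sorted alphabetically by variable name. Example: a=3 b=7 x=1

Step 1: enter scope (depth=1)
Step 2: enter scope (depth=2)
Step 3: enter scope (depth=3)
Step 4: declare b=87 at depth 3
Step 5: declare f=(read b)=87 at depth 3
Step 6: declare d=19 at depth 3
Step 7: declare d=93 at depth 3
Step 8: declare d=(read b)=87 at depth 3
Step 9: declare d=(read b)=87 at depth 3
Visible at query point: b=87 d=87 f=87

Answer: b=87 d=87 f=87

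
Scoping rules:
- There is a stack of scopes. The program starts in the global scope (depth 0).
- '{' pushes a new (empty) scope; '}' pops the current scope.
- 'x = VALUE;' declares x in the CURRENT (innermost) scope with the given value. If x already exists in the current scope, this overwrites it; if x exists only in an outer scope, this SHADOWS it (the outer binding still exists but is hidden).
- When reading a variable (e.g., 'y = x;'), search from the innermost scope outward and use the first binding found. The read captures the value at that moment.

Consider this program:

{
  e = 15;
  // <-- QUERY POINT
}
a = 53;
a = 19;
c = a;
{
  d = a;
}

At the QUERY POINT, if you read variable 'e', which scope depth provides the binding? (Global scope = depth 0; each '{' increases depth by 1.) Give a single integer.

Step 1: enter scope (depth=1)
Step 2: declare e=15 at depth 1
Visible at query point: e=15

Answer: 1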